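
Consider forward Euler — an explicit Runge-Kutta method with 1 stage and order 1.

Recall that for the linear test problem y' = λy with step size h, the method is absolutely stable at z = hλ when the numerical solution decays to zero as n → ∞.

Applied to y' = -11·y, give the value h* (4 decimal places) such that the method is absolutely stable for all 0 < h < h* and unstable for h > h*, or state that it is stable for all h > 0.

With y'=λy (z=hλ):
  order 1, 1-stage ⇒ R(z)=1+z
  (e.g. R(-1.54)=-0.54000, |R|=0.54000)

Find x<0 with |R(x)|<1.
x=-1.54: |R|=0.5400
|R(-1.45)|=0.4500 |R(-0.69)|=0.3100 |R(-0.6)|=0.4000
Bisect:
  x_lo=-2.8239 |R|=1.8239  x_hi=-0.1023 |R|=0.8977
  mid=-1.46314 |R|=0.46314 →hi
  mid=-2.14354 |R|=1.14354 →lo
  mid=-1.80334 |R|=0.80334 →hi
  mid=-1.97344 |R|=0.97344 →hi
  mid=-2.05849 |R|=1.05849 →lo
  mid=-2.01597 |R|=1.01597 →lo
  mid=-1.99470 |R|=0.99470 →hi
  mid=-2.00533 |R|=1.00533 →lo
  mid=-2.00002 |R|=1.00002 →lo
  mid=-1.99736 |R|=0.99736 →hi
  ...
  [-2.00002,-1.99985] ⇒ x*=-2.0000
Interval (-2.0000, 0).

(-2.0000,0); λ=-11 ⇒ h* = 0.1818.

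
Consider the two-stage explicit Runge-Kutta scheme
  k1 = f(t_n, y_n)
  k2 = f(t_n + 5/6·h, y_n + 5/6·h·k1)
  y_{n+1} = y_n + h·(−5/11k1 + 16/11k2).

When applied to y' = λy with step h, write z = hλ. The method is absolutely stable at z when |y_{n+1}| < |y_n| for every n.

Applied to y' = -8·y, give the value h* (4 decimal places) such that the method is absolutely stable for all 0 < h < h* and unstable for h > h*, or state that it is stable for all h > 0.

(-0.8250,0); λ=-8 ⇒ h* = (33/40)/8 = 0.1031.

With y'=λy (z=hλ):
  k1=λy_n ⇒ h·k1=z·y_n;  k2=λ(1+5/6z)y_n ⇒ h·k2=z(1+5/6z)y_n
  y_{n+1}/y_n = 1 − 5/11z + 16/11z(1+5/6z) = 1 + z + 40/33z²
  Hence R(z) = 1 + z + 40/33z².

Need |R(x)|<1, x<0.
x=-1.61: |R|=2.5319
R=1: x+40/33x²=0 ⇒ x=−33/40=-0.8250; min R=1−1/(4·40/33)=0.7937>−1
Confirm numerically:
  x=-0.664: |R|=0.87042 <1
  x=-0.621: |R|=0.84644 <1
  x=-0.532: |R|=0.81106 <1
  x=-0.432: |R|=0.79421 <1
  x=-1.295: |R|=1.73776 >1
  x=-1.143: |R|=1.44057 >1
  x=-0.923: |R|=1.10964 >1
Stable set (-0.8250, 0).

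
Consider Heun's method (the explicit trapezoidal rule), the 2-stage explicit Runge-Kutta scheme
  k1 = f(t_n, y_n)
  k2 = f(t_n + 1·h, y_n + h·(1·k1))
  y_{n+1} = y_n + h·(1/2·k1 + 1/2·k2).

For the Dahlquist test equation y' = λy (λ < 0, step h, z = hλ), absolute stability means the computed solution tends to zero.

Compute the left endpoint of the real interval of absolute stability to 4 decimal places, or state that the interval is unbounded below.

z* = -2.0000.

Set f=λy, z=hλ:
  order 2, 2-stage ⇒ R(z)=1+z+z^2/2
  (e.g. R(-1.13)=0.50845, |R|=0.50845)

Need |R(x)|<1, x<0.
x=-1.13: |R|=0.5085
|R(-1.91)|=0.9140 |R(-1.4)|=0.5800 |R(-0.51)|=0.6200
Bisect:
  x_lo=-2.3837 |R|=1.4573  x_hi=-0.1031 |R|=0.9023
  mid=-1.24337 |R|=0.52961 →hi
  mid=-1.81353 |R|=0.83091 →hi
  mid=-2.09860 |R|=1.10346 →lo
  mid=-1.95606 |R|=0.95703 →hi
  mid=-2.02733 |R|=1.02771 →lo
  mid=-1.99170 |R|=0.99173 →hi
  mid=-2.00952 |R|=1.00956 →lo
  ...
  [-2.00005,-1.99991] ⇒ x*=-2.0000
Interval (-2.0000, 0).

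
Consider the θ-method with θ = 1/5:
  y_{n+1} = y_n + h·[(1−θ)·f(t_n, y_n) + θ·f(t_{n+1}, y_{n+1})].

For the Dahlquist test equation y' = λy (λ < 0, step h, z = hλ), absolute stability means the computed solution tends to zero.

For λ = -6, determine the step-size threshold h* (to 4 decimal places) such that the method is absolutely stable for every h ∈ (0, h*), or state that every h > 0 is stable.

(-3.3333,0); λ=-6 ⇒ h* = (10/3)/6 = 0.5556.

Set f=λy, z=hλ:
  y_{n+1} = y_n + z·[4/5·y_n + 1/5·y_{n+1}] ⇒ (1 − 1/5z)y_{n+1} = (1 + 4/5z)y_n
  so R(z) = (1 + 4/5z)/(1 − 1/5z).

Solve |R(x)|<1 on ℝ⁻.
x=-1.6: |R|=0.2121
R=−1: 1+4/5x = −1+1/5x ⇒ -3/5x=2 ⇒ x=2/(-3/5)=-3.3333
Confirm numerically:
  x=-2.610: |R|=0.71485 <1
  x=-1.390: |R|=0.08764 <1
  x=-1.335: |R|=0.05367 <1
  x=-3.900: |R|=1.19101 >1
  x=-3.672: |R|=1.11716 >1
  x=-3.386: |R|=1.01884 >1
Interval (-3.3333, 0).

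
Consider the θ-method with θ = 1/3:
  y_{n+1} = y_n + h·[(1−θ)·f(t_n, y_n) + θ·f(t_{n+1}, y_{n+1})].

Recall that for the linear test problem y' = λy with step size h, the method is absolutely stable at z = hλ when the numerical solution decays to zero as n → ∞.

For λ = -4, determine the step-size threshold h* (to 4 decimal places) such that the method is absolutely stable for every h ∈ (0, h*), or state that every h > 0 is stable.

Test eqn y'=λy, z=hλ:
  y_{n+1} = y_n + z·[2/3·y_n + 1/3·y_{n+1}] ⇒ (1 − 1/3z)y_{n+1} = (1 + 2/3z)y_n
  Hence R(z) = (1 + 2/3z)/(1 − 1/3z).

Need |R(x)|<1, x<0.
x=-0.43: |R|=0.6239
R=−1: 1+2/3x = −1+1/3x ⇒ -1/3x=2 ⇒ x=2/(-1/3)=-6.0000
Confirm numerically:
  x=-5.359: |R|=0.92332 <1
  x=-3.684: |R|=0.65350 <1
  x=-3.670: |R|=0.65067 <1
  x=-3.159: |R|=0.53872 <1
  x=-6.379: |R|=1.04041 >1
  x=-6.182: |R|=1.01982 >1
  x=-6.162: |R|=1.01768 >1
Interval (-6.0000, 0).

(-6.0000,0); λ=-4 ⇒ h* = (6)/4 = 1.5000.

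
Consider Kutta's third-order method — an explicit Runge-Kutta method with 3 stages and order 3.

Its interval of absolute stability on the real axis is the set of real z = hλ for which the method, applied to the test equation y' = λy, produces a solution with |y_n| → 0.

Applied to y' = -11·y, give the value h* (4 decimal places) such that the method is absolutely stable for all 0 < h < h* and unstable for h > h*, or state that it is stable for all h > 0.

Set f=λy, z=hλ:
  order 3, 3-stage ⇒ R(z)=1+z+z^2/2+z^3/6
  (e.g. R(-0.58)=0.55568, |R|=0.55568)

Find x<0 with |R(x)|<1.
x=-0.58: |R|=0.5557
|R(-2.46)|=0.9154 |R(-2.22)|=0.5793 |R(-1.66)|=0.0446
Bisect:
  x_lo=-3.3172 |R|=2.8988  x_hi=-0.1058 |R|=0.8996
  mid=-1.71150 |R|=0.08245 →hi
  mid=-2.51433 |R|=1.00261 →lo
  mid=-2.11292 |R|=0.45287 →hi
  mid=-2.31362 |R|=0.70128 →hi
  mid=-2.41398 |R|=0.84483 →hi
  mid=-2.46416 |R|=0.92187 →hi
  mid=-2.48924 |R|=0.96177 →hi
  mid=-2.50179 |R|=0.98207 →hi
  mid=-2.50806 |R|=0.99231 →hi
  mid=-2.51120 |R|=0.99745 →hi
  ...
  [-2.51276,-2.51257] ⇒ x*=-2.5127
Interval (-2.5127, 0).

(-2.5127,0); λ=-11 ⇒ h* = 0.2284.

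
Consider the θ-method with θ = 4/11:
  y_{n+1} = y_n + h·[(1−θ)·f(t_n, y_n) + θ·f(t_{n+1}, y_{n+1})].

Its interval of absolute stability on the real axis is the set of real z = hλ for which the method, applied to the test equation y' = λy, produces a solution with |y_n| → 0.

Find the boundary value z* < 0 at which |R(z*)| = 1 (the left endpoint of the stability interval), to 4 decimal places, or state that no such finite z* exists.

Set f=λy, z=hλ:
  y_{n+1} = y_n + z·[7/11·y_n + 4/11·y_{n+1}] ⇒ (1 − 4/11z)y_{n+1} = (1 + 7/11z)y_n
  R(z) = (1 + 7/11z)/(1 − 4/11z).

Boundary: |R(x)|=1, x<0.
x=-1.73: |R|=0.0619
R=−1: 1+7/11x = −1+4/11x ⇒ -3/11x=2 ⇒ x=2/(-3/11)=-7.3333
Confirm numerically:
  x=-6.937: |R|=0.96931 <1
  x=-5.448: |R|=0.82752 <1
  x=-3.863: |R|=0.60642 <1
  x=-7.863: |R|=1.03743 >1
  x=-7.807: |R|=1.03365 >1
Stable set (-7.3333, 0).

left endpoint -7.3333.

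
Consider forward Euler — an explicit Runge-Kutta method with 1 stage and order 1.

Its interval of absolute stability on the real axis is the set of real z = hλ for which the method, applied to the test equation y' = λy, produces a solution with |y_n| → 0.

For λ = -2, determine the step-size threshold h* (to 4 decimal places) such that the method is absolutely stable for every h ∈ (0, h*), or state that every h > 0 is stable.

(-2.0000,0); λ=-2 ⇒ h* = 1.0000.

Set f=λy, z=hλ:
  order 1, 1-stage ⇒ R(z)=1+z
  (e.g. R(-1.63)=-0.63000, |R|=0.63000)

Need |R(x)|<1, x<0.
x=-1.63: |R|=0.6300
|R(-1.93)|=0.9300 |R(-1.1)|=0.1000 |R(-1.08)|=0.0800
Bisect:
  x_lo=-2.5704 |R|=1.5704  x_hi=-0.2607 |R|=0.7393
  mid=-1.41553 |R|=0.41553 →hi
  mid=-1.99297 |R|=0.99297 →hi
  mid=-2.28168 |R|=1.28168 →lo
  mid=-2.13733 |R|=1.13733 →lo
  mid=-2.06515 |R|=1.06515 →lo
  mid=-2.02906 |R|=1.02906 →lo
  mid=-2.01101 |R|=1.01101 →lo
  mid=-2.00199 |R|=1.00199 →lo
  mid=-1.99748 |R|=0.99748 →hi
  ...
  [-2.00002,-1.99987] ⇒ x*=-2.0000
Interval (-2.0000, 0).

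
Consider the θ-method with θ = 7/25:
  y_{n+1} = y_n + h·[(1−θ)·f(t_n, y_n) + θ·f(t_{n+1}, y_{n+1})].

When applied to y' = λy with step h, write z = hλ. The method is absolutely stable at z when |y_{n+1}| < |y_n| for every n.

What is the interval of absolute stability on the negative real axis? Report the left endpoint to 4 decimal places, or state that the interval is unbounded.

Test eqn y'=λy, z=hλ:
  y_{n+1} = y_n + z·[18/25·y_n + 7/25·y_{n+1}] ⇒ (1 − 7/25z)y_{n+1} = (1 + 18/25z)y_n
  so R(z) = (1 + 18/25z)/(1 − 7/25z).

Need |R(x)|<1, x<0.
x=-0.45: |R|=0.6004
R=−1: 1+18/25x = −1+7/25x ⇒ -11/25x=2 ⇒ x=2/(-11/25)=-4.5455
Confirm numerically:
  x=-3.314: |R|=0.71895 <1
  x=-2.439: |R|=0.44927 <1
  x=-2.329: |R|=0.40970 <1
  x=-2.046: |R|=0.30080 <1
  x=-4.992: |R|=1.08194 >1
  x=-4.855: |R|=1.05773 >1
Interval (-4.5455, 0).

z∈(-4.5455,0).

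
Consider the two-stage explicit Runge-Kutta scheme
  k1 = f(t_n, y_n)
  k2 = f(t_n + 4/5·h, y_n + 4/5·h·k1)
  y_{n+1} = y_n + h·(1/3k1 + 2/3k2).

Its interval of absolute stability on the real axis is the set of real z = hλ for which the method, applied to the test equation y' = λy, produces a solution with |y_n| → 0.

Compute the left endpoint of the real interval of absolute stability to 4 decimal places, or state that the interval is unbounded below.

Test eqn y'=λy, z=hλ:
  k1=λy_n ⇒ h·k1=z·y_n;  k2=λ(1+4/5z)y_n ⇒ h·k2=z(1+4/5z)y_n
  y_{n+1}/y_n = 1 + 1/3z + 2/3z(1+4/5z) = 1 + z + 8/15z²
  Hence R(z) = 1 + z + 8/15z².

Find x<0 with |R(x)|<1.
x=-1.12: |R|=0.5490
R=1: x+8/15x²=0 ⇒ x=−15/8=-1.8750; min R=1−1/(4·8/15)=0.5312>−1
Confirm numerically:
  x=-1.655: |R|=0.80581 <1
  x=-1.314: |R|=0.60685 <1
  x=-1.141: |R|=0.55334 <1
  x=-2.309: |R|=1.53446 >1
  x=-2.300: |R|=1.52133 >1
So |R|<1 on (-1.8750, 0).

left endpoint -1.8750.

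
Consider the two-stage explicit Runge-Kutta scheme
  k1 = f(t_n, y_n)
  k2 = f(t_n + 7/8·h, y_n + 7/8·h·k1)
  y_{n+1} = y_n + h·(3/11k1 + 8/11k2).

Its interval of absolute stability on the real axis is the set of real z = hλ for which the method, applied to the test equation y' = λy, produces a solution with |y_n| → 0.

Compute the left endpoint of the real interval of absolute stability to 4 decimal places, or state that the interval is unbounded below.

With y'=λy (z=hλ):
  k1=λy_n ⇒ h·k1=z·y_n;  k2=λ(1+7/8z)y_n ⇒ h·k2=z(1+7/8z)y_n
  y_{n+1}/y_n = 1 + 3/11z + 8/11z(1+7/8z) = 1 + z + 7/11z²
  Hence R(z) = 1 + z + 7/11z².

Boundary: |R(x)|=1, x<0.
x=-1.56: |R|=0.9887
R=1: x+7/11x²=0 ⇒ x=−11/7=-1.5714; min R=1−1/(4·7/11)=0.6071>−1
Confirm numerically:
  x=-1.295: |R|=0.77220 <1
  x=-1.157: |R|=0.69487 <1
  x=-1.099: |R|=0.66960 <1
  x=-1.015: |R|=0.64060 <1
  x=-1.730: |R|=1.17457 >1
  x=-1.671: |R|=1.10588 >1
So |R|<1 on (-1.5714, 0).

z* = -1.5714.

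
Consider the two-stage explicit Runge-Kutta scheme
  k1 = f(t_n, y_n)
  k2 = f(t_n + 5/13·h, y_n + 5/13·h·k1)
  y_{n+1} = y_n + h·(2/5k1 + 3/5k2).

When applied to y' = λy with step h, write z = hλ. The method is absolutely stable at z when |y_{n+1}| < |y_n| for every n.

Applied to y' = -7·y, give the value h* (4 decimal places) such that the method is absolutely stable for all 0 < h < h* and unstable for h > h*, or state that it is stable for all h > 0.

(-4.3333,0); λ=-7 ⇒ h* = (13/3)/7 = 0.6190.

On y'=λy, z=hλ:
  k1=λy_n ⇒ h·k1=z·y_n;  k2=λ(1+5/13z)y_n ⇒ h·k2=z(1+5/13z)y_n
  y_{n+1}/y_n = 1 + 2/5z + 3/5z(1+5/13z) = 1 + z + 3/13z²
  R(z) = 1 + z + 3/13z².

Find x<0 with |R(x)|<1.
x=-0.49: |R|=0.5654
R=1: x+3/13x²=0 ⇒ x=−13/3=-4.3333; min R=1−1/(4·3/13)=-0.0833>−1
Confirm numerically:
  x=-3.258: |R|=0.19151 <1
  x=-3.195: |R|=0.16070 <1
  x=-3.115: |R|=0.12421 <1
  x=-4.617: |R|=1.30224 >1
  x=-4.540: |R|=1.21652 >1
  x=-4.401: |R|=1.06872 >1
So |R|<1 on (-4.3333, 0).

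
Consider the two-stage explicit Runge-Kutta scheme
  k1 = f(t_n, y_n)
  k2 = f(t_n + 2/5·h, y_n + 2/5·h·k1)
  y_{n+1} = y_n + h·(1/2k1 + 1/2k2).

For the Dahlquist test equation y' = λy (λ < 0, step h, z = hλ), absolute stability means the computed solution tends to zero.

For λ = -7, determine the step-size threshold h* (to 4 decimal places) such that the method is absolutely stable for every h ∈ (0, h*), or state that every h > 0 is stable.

Test eqn y'=λy, z=hλ:
  k1=λy_n ⇒ h·k1=z·y_n;  k2=λ(1+2/5z)y_n ⇒ h·k2=z(1+2/5z)y_n
  y_{n+1}/y_n = 1 + 1/2z + 1/2z(1+2/5z) = 1 + z + 1/5z²
  ⇒ R(z) = 1 + z + 1/5z².

Solve |R(x)|<1 on ℝ⁻.
x=-1.7: |R|=0.1220
R=1: x+1/5x²=0 ⇒ x=−5=-5.0000; min R=1−1/(4·1/5)=-0.2500>−1
Confirm numerically:
  x=-3.896: |R|=0.13976 <1
  x=-2.081: |R|=0.21489 <1
  x=-2.013: |R|=0.20257 <1
  x=-5.344: |R|=1.36767 >1
  x=-5.159: |R|=1.16406 >1
  x=-5.044: |R|=1.04439 >1
Interval (-5.0000, 0).

(-5.0000,0); λ=-7 ⇒ h* = (5)/7 = 0.7143.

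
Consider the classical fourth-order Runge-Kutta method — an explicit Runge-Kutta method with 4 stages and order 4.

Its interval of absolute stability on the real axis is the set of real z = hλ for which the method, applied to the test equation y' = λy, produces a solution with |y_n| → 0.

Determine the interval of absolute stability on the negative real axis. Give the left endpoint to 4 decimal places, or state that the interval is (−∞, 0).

With y'=λy (z=hλ):
  order 4, 4-stage ⇒ R(z)=1+z+z^2/2+z^3/6+z^4/24
  (e.g. R(-1.77)=0.28121, |R|=0.28121)

Need |R(x)|<1, x<0.
x=-1.77: |R|=0.2812
|R(-2.39)|=0.5502 |R(-1.29)|=0.2997 |R(-1.05)|=0.3590
Bisect:
  x_lo=-3.2194 |R|=1.8776  x_hi=-0.0718 |R|=0.9307
  mid=-1.64559 |R|=0.27124 →hi
  mid=-2.43250 |R|=0.58597 →hi
  mid=-2.82595 |R|=1.06305 →lo
  mid=-2.62922 |R|=0.78909 →hi
  mid=-2.72759 |R|=0.91643 →hi
  mid=-2.77677 |R|=0.98722 →hi
  mid=-2.80136 |R|=1.02449 →lo
  ...
  [-2.78541,-2.78522] ⇒ x*=-2.7853
So |R|<1 on (-2.7853, 0).

z∈(-2.7853,0).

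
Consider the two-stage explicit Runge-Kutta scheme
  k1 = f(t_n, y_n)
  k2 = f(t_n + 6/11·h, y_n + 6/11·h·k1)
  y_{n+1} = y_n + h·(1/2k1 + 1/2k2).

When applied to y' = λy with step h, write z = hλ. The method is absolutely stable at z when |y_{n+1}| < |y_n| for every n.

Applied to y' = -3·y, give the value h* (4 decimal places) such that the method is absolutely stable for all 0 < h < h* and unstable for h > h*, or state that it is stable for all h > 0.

On y'=λy, z=hλ:
  k1=λy_n ⇒ h·k1=z·y_n;  k2=λ(1+6/11z)y_n ⇒ h·k2=z(1+6/11z)y_n
  y_{n+1}/y_n = 1 + 1/2z + 1/2z(1+6/11z) = 1 + z + 3/11z²
  R(z) = 1 + z + 3/11z².

Solve |R(x)|<1 on ℝ⁻.
x=-1.61: |R|=0.0969
R=1: x+3/11x²=0 ⇒ x=−11/3=-3.6667; min R=1−1/(4·3/11)=0.0833>−1
Confirm numerically:
  x=-3.345: |R|=0.70655 <1
  x=-3.232: |R|=0.61686 <1
  x=-2.429: |R|=0.18010 <1
  x=-4.205: |R|=1.61737 >1
  x=-3.857: |R|=1.20021 >1
So |R|<1 on (-3.6667, 0).

(-3.6667,0); λ=-3 ⇒ h* = (11/3)/3 = 1.2222.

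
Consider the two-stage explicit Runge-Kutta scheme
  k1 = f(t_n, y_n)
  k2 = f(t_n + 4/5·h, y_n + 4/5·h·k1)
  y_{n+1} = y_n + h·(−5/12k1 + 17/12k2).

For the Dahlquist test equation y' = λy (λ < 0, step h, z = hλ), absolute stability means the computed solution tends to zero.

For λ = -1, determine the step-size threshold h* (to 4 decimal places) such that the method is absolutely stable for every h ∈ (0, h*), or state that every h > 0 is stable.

Set f=λy, z=hλ:
  k1=λy_n ⇒ h·k1=z·y_n;  k2=λ(1+4/5z)y_n ⇒ h·k2=z(1+4/5z)y_n
  y_{n+1}/y_n = 1 − 5/12z + 17/12z(1+4/5z) = 1 + z + 17/15z²
  ⇒ R(z) = 1 + z + 17/15z².

Boundary: |R(x)|=1, x<0.
x=-1.21: |R|=1.4493
R=1: x+17/15x²=0 ⇒ x=−15/17=-0.8824; min R=1−1/(4·17/15)=0.7794>−1
Confirm numerically:
  x=-0.652: |R|=0.82978 <1
  x=-0.561: |R|=0.79568 <1
  x=-0.471: |R|=0.78042 <1
  x=-0.448: |R|=0.77946 <1
  x=-1.400: |R|=1.82133 >1
  x=-1.293: |R|=1.60176 >1
  x=-0.945: |R|=1.06709 >1
Stable set (-0.8824, 0).

(-0.8824,0); λ=-1 ⇒ h* = (15/17)/1 = 0.8824.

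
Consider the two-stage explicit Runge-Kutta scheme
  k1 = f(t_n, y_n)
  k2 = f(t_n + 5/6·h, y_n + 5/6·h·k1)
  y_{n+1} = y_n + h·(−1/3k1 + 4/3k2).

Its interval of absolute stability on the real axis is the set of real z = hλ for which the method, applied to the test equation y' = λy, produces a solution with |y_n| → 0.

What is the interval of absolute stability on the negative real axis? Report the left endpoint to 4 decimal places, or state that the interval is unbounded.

z∈(-0.9000,0).

On y'=λy, z=hλ:
  k1=λy_n ⇒ h·k1=z·y_n;  k2=λ(1+5/6z)y_n ⇒ h·k2=z(1+5/6z)y_n
  y_{n+1}/y_n = 1 − 1/3z + 4/3z(1+5/6z) = 1 + z + 10/9z²
  Hence R(z) = 1 + z + 10/9z².

Find x<0 with |R(x)|<1.
x=-1.06: |R|=1.1884
R=1: x+10/9x²=0 ⇒ x=−9/10=-0.9000; min R=1−1/(4·10/9)=0.7750>−1
Confirm numerically:
  x=-0.664: |R|=0.82588 <1
  x=-0.582: |R|=0.79436 <1
  x=-0.575: |R|=0.79236 <1
  x=-0.392: |R|=0.77874 <1
  x=-1.297: |R|=1.57212 >1
  x=-1.275: |R|=1.53125 >1
  x=-1.170: |R|=1.35100 >1
Interval (-0.9000, 0).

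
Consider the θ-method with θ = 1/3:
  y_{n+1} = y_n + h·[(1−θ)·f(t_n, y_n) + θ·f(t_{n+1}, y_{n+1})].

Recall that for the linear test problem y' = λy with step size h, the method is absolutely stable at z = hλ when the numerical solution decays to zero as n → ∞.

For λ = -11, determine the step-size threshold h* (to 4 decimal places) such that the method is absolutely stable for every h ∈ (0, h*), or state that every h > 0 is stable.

Set f=λy, z=hλ:
  y_{n+1} = y_n + z·[2/3·y_n + 1/3·y_{n+1}] ⇒ (1 − 1/3z)y_{n+1} = (1 + 2/3z)y_n
  ⇒ R(z) = (1 + 2/3z)/(1 − 1/3z).

Find x<0 with |R(x)|<1.
x=-0.58: |R|=0.5140
R=−1: 1+2/3x = −1+1/3x ⇒ -1/3x=2 ⇒ x=2/(-1/3)=-6.0000
Confirm numerically:
  x=-5.501: |R|=0.94130 <1
  x=-5.000: |R|=0.87500 <1
  x=-2.798: |R|=0.44774 <1
  x=-6.420: |R|=1.04459 >1
  x=-6.313: |R|=1.03361 >1
  x=-6.149: |R|=1.01629 >1
Stable set (-6.0000, 0).

(-6.0000,0); λ=-11 ⇒ h* = (6)/11 = 0.5455.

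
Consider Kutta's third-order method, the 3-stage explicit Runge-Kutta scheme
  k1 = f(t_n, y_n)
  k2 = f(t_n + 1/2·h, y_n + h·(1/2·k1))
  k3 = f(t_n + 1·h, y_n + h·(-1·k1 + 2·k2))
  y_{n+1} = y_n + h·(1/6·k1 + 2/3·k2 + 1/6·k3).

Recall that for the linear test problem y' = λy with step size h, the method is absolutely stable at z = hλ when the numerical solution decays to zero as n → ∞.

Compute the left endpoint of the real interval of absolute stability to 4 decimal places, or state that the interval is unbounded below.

On y'=λy, z=hλ:
  order 3, 3-stage ⇒ R(z)=1+z+z^2/2+z^3/6
  (e.g. R(-0.7)=0.48783, |R|=0.48783)

Solve |R(x)|<1 on ℝ⁻.
x=-0.7: |R|=0.4878
|R(-2.85)|=1.6469 |R(-1.14)|=0.2629 |R(-1.06)|=0.3033
Bisect:
  x_lo=-2.9028 |R|=1.7664  x_hi=-0.1185 |R|=0.8883
  mid=-1.51067 |R|=0.05580 →hi
  mid=-2.20675 |R|=0.56293 →hi
  mid=-2.55480 |R|=1.07049 →lo
  mid=-2.38078 |R|=0.79581 →hi
  mid=-2.46779 |R|=0.92759 →hi
  mid=-2.51129 |R|=0.99761 →hi
  mid=-2.53304 |R|=1.03369 →lo
  mid=-2.52217 |R|=1.01556 →lo
  ...
  [-2.51282,-2.51265] ⇒ x*=-2.5127
So |R|<1 on (-2.5127, 0).

z* = -2.5127.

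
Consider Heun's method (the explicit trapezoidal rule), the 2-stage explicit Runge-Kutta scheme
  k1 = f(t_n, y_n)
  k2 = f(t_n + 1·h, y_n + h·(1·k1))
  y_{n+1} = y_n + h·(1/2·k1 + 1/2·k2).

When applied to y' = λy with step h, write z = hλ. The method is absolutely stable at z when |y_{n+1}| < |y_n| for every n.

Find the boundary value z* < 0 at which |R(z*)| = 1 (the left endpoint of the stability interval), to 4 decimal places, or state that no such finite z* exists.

On y'=λy, z=hλ:
  order 2, 2-stage ⇒ R(z)=1+z+z^2/2
  (e.g. R(-0.39)=0.68605, |R|=0.68605)

Need |R(x)|<1, x<0.
x=-0.39: |R|=0.6861
|R(-1.79)|=0.8121 |R(-1.49)|=0.6200 |R(-0.99)|=0.5000
Bisect:
  x_lo=-2.4930 |R|=1.6145  x_hi=-0.3554 |R|=0.7077
  mid=-1.42420 |R|=0.58997 →hi
  mid=-1.95858 |R|=0.95944 →hi
  mid=-2.22577 |R|=1.25126 →lo
  mid=-2.09218 |R|=1.09643 →lo
  mid=-2.02538 |R|=1.02570 →lo
  mid=-1.99198 |R|=0.99201 →hi
  mid=-2.00868 |R|=1.00872 →lo
  mid=-2.00033 |R|=1.00033 →lo
  mid=-1.99616 |R|=0.99616 →hi
  ...
  [-2.00007,-1.99994] ⇒ x*=-2.0000
Stable set (-2.0000, 0).

left endpoint -2.0000.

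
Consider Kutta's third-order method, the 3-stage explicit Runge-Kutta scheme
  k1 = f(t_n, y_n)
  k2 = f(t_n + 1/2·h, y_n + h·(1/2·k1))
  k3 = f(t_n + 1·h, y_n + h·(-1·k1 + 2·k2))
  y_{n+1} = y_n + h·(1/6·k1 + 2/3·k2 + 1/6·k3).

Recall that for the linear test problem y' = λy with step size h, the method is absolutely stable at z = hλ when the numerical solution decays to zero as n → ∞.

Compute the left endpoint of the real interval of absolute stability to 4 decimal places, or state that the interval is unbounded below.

With y'=λy (z=hλ):
  order 3, 3-stage ⇒ R(z)=1+z+z^2/2+z^3/6
  (e.g. R(-0.43)=0.64920, |R|=0.64920)

Find x<0 with |R(x)|<1.
x=-0.43: |R|=0.6492
|R(-2.87)|=1.6915 |R(-2.73)|=1.3946 |R(-0.57)|=0.5616
Bisect:
  x_lo=-3.3626 |R|=3.0458  x_hi=-0.1984 |R|=0.8200
  mid=-1.78049 |R|=0.13615 →hi
  mid=-2.57153 |R|=1.09931 →lo
  mid=-2.17601 |R|=0.52574 →hi
  mid=-2.37377 |R|=0.78566 →hi
  mid=-2.47265 |R|=0.93528 →hi
  mid=-2.52209 |R|=1.01543 →lo
  mid=-2.49737 |R|=0.97490 →hi
  mid=-2.50973 |R|=0.99505 →hi
  mid=-2.51591 |R|=1.00522 →lo
  mid=-2.51282 |R|=1.00013 →lo
  ...
  [-2.51282,-2.51263] ⇒ x*=-2.5127
So |R|<1 on (-2.5127, 0).

z* = -2.5127.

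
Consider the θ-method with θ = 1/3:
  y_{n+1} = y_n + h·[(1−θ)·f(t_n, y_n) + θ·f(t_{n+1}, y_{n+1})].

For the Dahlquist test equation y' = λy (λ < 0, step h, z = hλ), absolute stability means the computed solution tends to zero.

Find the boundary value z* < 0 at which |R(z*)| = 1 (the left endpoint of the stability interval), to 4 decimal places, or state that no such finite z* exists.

Set f=λy, z=hλ:
  y_{n+1} = y_n + z·[2/3·y_n + 1/3·y_{n+1}] ⇒ (1 − 1/3z)y_{n+1} = (1 + 2/3z)y_n
  Hence R(z) = (1 + 2/3z)/(1 − 1/3z).

Boundary: |R(x)|=1, x<0.
x=-1.25: |R|=0.1176
R=−1: 1+2/3x = −1+1/3x ⇒ -1/3x=2 ⇒ x=2/(-1/3)=-6.0000
Confirm numerically:
  x=-4.995: |R|=0.87430 <1
  x=-4.885: |R|=0.85859 <1
  x=-3.696: |R|=0.65591 <1
  x=-3.464: |R|=0.60767 <1
  x=-6.592: |R|=1.06172 >1
  x=-6.382: |R|=1.04072 >1
Stable set (-6.0000, 0).

z* = -6.0000.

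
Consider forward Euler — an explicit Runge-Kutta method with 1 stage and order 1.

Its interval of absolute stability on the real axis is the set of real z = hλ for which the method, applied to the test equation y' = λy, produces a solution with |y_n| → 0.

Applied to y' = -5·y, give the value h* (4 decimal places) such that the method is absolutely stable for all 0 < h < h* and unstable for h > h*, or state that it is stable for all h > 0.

(-2.0000,0); λ=-5 ⇒ h* = 0.4000.

With y'=λy (z=hλ):
  order 1, 1-stage ⇒ R(z)=1+z
  (e.g. R(-0.65)=0.35000, |R|=0.35000)

Solve |R(x)|<1 on ℝ⁻.
x=-0.65: |R|=0.3500
|R(-1.78)|=0.7800 |R(-1.27)|=0.2700 |R(-1.07)|=0.0700
Bisect:
  x_lo=-2.4382 |R|=1.4382  x_hi=-0.2891 |R|=0.7109
  mid=-1.36363 |R|=0.36363 →hi
  mid=-1.90089 |R|=0.90089 →hi
  mid=-2.16952 |R|=1.16952 →lo
  mid=-2.03521 |R|=1.03521 →lo
  mid=-1.96805 |R|=0.96805 →hi
  mid=-2.00163 |R|=1.00163 →lo
  mid=-1.98484 |R|=0.98484 →hi
  mid=-1.99323 |R|=0.99323 →hi
  ...
  [-2.00005,-1.99992] ⇒ x*=-2.0000
Stable set (-2.0000, 0).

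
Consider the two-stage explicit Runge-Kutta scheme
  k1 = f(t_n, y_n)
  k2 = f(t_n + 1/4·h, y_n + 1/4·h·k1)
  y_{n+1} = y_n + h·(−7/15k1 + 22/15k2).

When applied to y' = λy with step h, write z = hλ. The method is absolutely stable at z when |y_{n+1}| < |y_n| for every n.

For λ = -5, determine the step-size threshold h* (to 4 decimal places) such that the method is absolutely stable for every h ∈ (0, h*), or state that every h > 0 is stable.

(-2.7273,0); λ=-5 ⇒ h* = (30/11)/5 = 0.5455.

On y'=λy, z=hλ:
  k1=λy_n ⇒ h·k1=z·y_n;  k2=λ(1+1/4z)y_n ⇒ h·k2=z(1+1/4z)y_n
  y_{n+1}/y_n = 1 − 7/15z + 22/15z(1+1/4z) = 1 + z + 11/30z²
  R(z) = 1 + z + 11/30z².

Need |R(x)|<1, x<0.
x=-0.86: |R|=0.4112
R=1: x+11/30x²=0 ⇒ x=−30/11=-2.7273; min R=1−1/(4·11/30)=0.3182>−1
Confirm numerically:
  x=-2.013: |R|=0.47280 <1
  x=-1.797: |R|=0.38704 <1
  x=-1.740: |R|=0.37012 <1
  x=-1.718: |R|=0.36423 <1
  x=-2.919: |R|=1.20521 >1
  x=-2.864: |R|=1.14358 >1
  x=-2.784: |R|=1.05791 >1
Interval (-2.7273, 0).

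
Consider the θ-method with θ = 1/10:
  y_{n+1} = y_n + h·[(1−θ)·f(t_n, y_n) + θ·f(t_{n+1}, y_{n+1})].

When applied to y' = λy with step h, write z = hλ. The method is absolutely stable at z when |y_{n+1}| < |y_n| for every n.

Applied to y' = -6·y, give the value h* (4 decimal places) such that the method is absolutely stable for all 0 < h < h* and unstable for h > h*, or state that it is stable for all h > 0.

Test eqn y'=λy, z=hλ:
  y_{n+1} = y_n + z·[9/10·y_n + 1/10·y_{n+1}] ⇒ (1 − 1/10z)y_{n+1} = (1 + 9/10z)y_n
  Hence R(z) = (1 + 9/10z)/(1 − 1/10z).

Solve |R(x)|<1 on ℝ⁻.
x=-0.53: |R|=0.4967
R=−1: 1+9/10x = −1+1/10x ⇒ -4/5x=2 ⇒ x=2/(-4/5)=-2.5000
Confirm numerically:
  x=-2.337: |R|=0.89430 <1
  x=-2.279: |R|=0.85601 <1
  x=-1.626: |R|=0.39859 <1
  x=-2.932: |R|=1.26724 >1
  x=-2.574: |R|=1.04708 >1
  x=-2.559: |R|=1.03758 >1
Interval (-2.5000, 0).

(-2.5000,0); λ=-6 ⇒ h* = (5/2)/6 = 0.4167.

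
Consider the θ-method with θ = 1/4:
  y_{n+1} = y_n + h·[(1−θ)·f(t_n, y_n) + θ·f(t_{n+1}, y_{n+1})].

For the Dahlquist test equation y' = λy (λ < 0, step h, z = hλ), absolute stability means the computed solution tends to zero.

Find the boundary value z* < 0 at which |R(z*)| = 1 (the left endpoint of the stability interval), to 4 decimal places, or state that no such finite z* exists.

With y'=λy (z=hλ):
  y_{n+1} = y_n + z·[3/4·y_n + 1/4·y_{n+1}] ⇒ (1 − 1/4z)y_{n+1} = (1 + 3/4z)y_n
  ⇒ R(z) = (1 + 3/4z)/(1 − 1/4z).

Need |R(x)|<1, x<0.
x=-1.58: |R|=0.1326
R=−1: 1+3/4x = −1+1/4x ⇒ -1/2x=2 ⇒ x=2/(-1/2)=-4.0000
Confirm numerically:
  x=-3.374: |R|=0.83021 <1
  x=-2.996: |R|=0.71298 <1
  x=-2.988: |R|=0.71036 <1
  x=-1.878: |R|=0.27799 <1
  x=-4.312: |R|=1.07507 >1
  x=-4.136: |R|=1.03343 >1
Stable set (-4.0000, 0).

left endpoint -4.0000.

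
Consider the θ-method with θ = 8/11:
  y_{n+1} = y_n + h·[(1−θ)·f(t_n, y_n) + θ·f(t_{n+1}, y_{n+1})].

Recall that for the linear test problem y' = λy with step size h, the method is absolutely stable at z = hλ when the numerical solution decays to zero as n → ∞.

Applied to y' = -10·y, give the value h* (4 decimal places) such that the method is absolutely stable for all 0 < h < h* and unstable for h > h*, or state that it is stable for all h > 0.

interval (−∞, 0). Any h>0 works for λ=-10.

With y'=λy (z=hλ):
  y_{n+1} = y_n + z·[3/11·y_n + 8/11·y_{n+1}] ⇒ (1 − 8/11z)y_{n+1} = (1 + 3/11z)y_n
  so R(z) = (1 + 3/11z)/(1 − 8/11z).

Find x<0 with |R(x)|<1.
x=-0.7: |R|=0.5361
x=-2: |R|=0.1852
x=-10: |R|=0.2088
x=-100: |R|=0.3564
θ=8/11≥1/2 ⇒ |1+3/11x|<|1−8/11x| ∀x<0 ⇒ unbounded interval.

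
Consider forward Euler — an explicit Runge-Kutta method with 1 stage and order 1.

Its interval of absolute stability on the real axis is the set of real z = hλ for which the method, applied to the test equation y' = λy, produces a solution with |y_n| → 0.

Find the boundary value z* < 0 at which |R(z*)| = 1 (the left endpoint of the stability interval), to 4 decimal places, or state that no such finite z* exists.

Test eqn y'=λy, z=hλ:
  order 1, 1-stage ⇒ R(z)=1+z
  (e.g. R(-1.06)=-0.06000, |R|=0.06000)

Solve |R(x)|<1 on ℝ⁻.
x=-1.06: |R|=0.0600
|R(-2.06)|=1.0600 |R(-1.23)|=0.2300 |R(-0.97)|=0.0300
Bisect:
  x_lo=-2.5498 |R|=1.5498  x_hi=-0.2887 |R|=0.7113
  mid=-1.41924 |R|=0.41924 →hi
  mid=-1.98450 |R|=0.98450 →hi
  mid=-2.26713 |R|=1.26713 →lo
  mid=-2.12582 |R|=1.12582 →lo
  mid=-2.05516 |R|=1.05516 →lo
  mid=-2.01983 |R|=1.01983 →lo
  mid=-2.00217 |R|=1.00217 →lo
  mid=-1.99333 |R|=0.99333 →hi
  ...
  [-2.00010,-1.99996] ⇒ x*=-2.0000
So |R|<1 on (-2.0000, 0).

z* = -2.0000.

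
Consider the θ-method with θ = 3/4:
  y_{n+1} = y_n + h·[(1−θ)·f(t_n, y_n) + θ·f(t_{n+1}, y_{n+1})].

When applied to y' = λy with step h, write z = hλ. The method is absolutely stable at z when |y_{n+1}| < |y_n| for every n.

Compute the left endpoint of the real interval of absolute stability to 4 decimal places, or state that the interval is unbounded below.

unbounded; (−∞, 0).

On y'=λy, z=hλ:
  y_{n+1} = y_n + z·[1/4·y_n + 3/4·y_{n+1}] ⇒ (1 − 3/4z)y_{n+1} = (1 + 1/4z)y_n
  Hence R(z) = (1 + 1/4z)/(1 − 3/4z).

Find x<0 with |R(x)|<1.
x=-0.46: |R|=0.6580
x=-2: |R|=0.2000
x=-10: |R|=0.1765
x=-100: |R|=0.3158
θ=3/4≥1/2 ⇒ |1+1/4x|<|1−3/4x| ∀x<0 ⇒ unbounded interval.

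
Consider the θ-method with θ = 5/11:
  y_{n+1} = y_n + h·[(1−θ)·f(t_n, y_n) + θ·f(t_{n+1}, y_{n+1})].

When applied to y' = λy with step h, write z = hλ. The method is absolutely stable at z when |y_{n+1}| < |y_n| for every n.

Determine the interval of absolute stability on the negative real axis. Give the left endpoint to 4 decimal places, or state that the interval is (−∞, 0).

(-22.0000, 0).

With y'=λy (z=hλ):
  y_{n+1} = y_n + z·[6/11·y_n + 5/11·y_{n+1}] ⇒ (1 − 5/11z)y_{n+1} = (1 + 6/11z)y_n
  ⇒ R(z) = (1 + 6/11z)/(1 − 5/11z).

Boundary: |R(x)|=1, x<0.
x=-0.53: |R|=0.5729
R=−1: 1+6/11x = −1+5/11x ⇒ -1/11x=2 ⇒ x=2/(-1/11)=-22.0000
Confirm numerically:
  x=-18.799: |R|=0.96951 <1
  x=-16.977: |R|=0.94761 <1
  x=-12.731: |R|=0.87584 <1
  x=-22.205: |R|=1.00168 >1
  x=-22.139: |R|=1.00114 >1
Stable set (-22.0000, 0).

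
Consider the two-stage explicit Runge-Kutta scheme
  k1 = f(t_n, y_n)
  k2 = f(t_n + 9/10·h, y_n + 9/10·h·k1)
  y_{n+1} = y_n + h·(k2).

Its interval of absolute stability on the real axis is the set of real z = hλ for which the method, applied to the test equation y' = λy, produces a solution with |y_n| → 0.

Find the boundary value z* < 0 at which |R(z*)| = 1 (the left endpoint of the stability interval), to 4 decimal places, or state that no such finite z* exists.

With y'=λy (z=hλ):
  k1=λy_n ⇒ h·k1=z·y_n;  k2=λ(1+9/10z)y_n ⇒ h·k2=z(1+9/10z)y_n
  y_{n+1}/y_n = 1 + z(1+9/10z) = 1 + z + 9/10z²
  Hence R(z) = 1 + z + 9/10z².

Need |R(x)|<1, x<0.
x=-0.83: |R|=0.7900
R=1: x+9/10x²=0 ⇒ x=−10/9=-1.1111; min R=1−1/(4·9/10)=0.7222>−1
Confirm numerically:
  x=-0.865: |R|=0.80840 <1
  x=-0.710: |R|=0.74369 <1
  x=-0.676: |R|=0.73528 <1
  x=-1.676: |R|=1.85208 >1
  x=-1.401: |R|=1.36552 >1
  x=-1.147: |R|=1.03705 >1
So |R|<1 on (-1.1111, 0).

z* = -1.1111.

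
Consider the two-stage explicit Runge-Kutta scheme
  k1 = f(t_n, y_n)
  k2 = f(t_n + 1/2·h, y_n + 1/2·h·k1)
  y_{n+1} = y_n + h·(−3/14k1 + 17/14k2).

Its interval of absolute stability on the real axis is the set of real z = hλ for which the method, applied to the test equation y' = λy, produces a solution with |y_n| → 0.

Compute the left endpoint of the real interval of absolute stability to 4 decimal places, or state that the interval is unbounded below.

With y'=λy (z=hλ):
  k1=λy_n ⇒ h·k1=z·y_n;  k2=λ(1+1/2z)y_n ⇒ h·k2=z(1+1/2z)y_n
  y_{n+1}/y_n = 1 − 3/14z + 17/14z(1+1/2z) = 1 + z + 17/28z²
  so R(z) = 1 + z + 17/28z².

Boundary: |R(x)|=1, x<0.
x=-0.63: |R|=0.6110
R=1: x+17/28x²=0 ⇒ x=−28/17=-1.6471; min R=1−1/(4·17/28)=0.5882>−1
Confirm numerically:
  x=-1.463: |R|=0.83651 <1
  x=-1.140: |R|=0.64904 <1
  x=-0.799: |R|=0.58860 <1
  x=-0.713: |R|=0.59565 <1
  x=-2.152: |R|=1.65974 >1
  x=-1.996: |R|=1.42287 >1
Stable set (-1.6471, 0).

z* = -1.6471.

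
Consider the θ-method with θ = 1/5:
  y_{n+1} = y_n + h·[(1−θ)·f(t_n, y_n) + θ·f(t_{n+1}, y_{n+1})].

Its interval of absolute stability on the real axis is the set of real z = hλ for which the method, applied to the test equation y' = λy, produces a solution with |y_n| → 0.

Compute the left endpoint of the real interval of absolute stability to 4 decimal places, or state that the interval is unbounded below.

z* = -3.3333.

With y'=λy (z=hλ):
  y_{n+1} = y_n + z·[4/5·y_n + 1/5·y_{n+1}] ⇒ (1 − 1/5z)y_{n+1} = (1 + 4/5z)y_n
  so R(z) = (1 + 4/5z)/(1 − 1/5z).

Solve |R(x)|<1 on ℝ⁻.
x=-0.74: |R|=0.3554
R=−1: 1+4/5x = −1+1/5x ⇒ -3/5x=2 ⇒ x=2/(-3/5)=-3.3333
Confirm numerically:
  x=-3.068: |R|=0.90134 <1
  x=-1.974: |R|=0.41526 <1
  x=-1.773: |R|=0.30887 <1
  x=-3.624: |R|=1.10111 >1
  x=-3.614: |R|=1.09775 >1
  x=-3.529: |R|=1.06882 >1
So |R|<1 on (-3.3333, 0).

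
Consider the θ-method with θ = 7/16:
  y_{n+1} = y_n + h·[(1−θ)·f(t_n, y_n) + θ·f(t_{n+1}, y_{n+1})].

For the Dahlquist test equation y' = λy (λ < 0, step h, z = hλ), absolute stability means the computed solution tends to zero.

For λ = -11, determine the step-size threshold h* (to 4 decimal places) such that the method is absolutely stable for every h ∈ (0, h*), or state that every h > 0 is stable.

(-16.0000,0); λ=-11 ⇒ h* = (16)/11 = 1.4545.

On y'=λy, z=hλ:
  y_{n+1} = y_n + z·[9/16·y_n + 7/16·y_{n+1}] ⇒ (1 − 7/16z)y_{n+1} = (1 + 9/16z)y_n
  Hence R(z) = (1 + 9/16z)/(1 − 7/16z).

Need |R(x)|<1, x<0.
x=-1.45: |R|=0.1128
R=−1: 1+9/16x = −1+7/16x ⇒ -1/8x=2 ⇒ x=2/(-1/8)=-16.0000
Confirm numerically:
  x=-15.020: |R|=0.98382 <1
  x=-13.062: |R|=0.94531 <1
  x=-12.431: |R|=0.93071 <1
  x=-8.096: |R|=0.78247 <1
  x=-16.463: |R|=1.00706 >1
  x=-16.128: |R|=1.00199 >1
So |R|<1 on (-16.0000, 0).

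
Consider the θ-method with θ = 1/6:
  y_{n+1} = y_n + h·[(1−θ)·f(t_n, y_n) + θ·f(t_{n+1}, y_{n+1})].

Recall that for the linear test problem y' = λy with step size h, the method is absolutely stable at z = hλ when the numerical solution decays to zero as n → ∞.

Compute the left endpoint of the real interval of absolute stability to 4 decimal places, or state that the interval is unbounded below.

left endpoint -3.0000.

Test eqn y'=λy, z=hλ:
  y_{n+1} = y_n + z·[5/6·y_n + 1/6·y_{n+1}] ⇒ (1 − 1/6z)y_{n+1} = (1 + 5/6z)y_n
  Hence R(z) = (1 + 5/6z)/(1 − 1/6z).

Need |R(x)|<1, x<0.
x=-1.74: |R|=0.3488
R=−1: 1+5/6x = −1+1/6x ⇒ -2/3x=2 ⇒ x=2/(-2/3)=-3.0000
Confirm numerically:
  x=-2.812: |R|=0.91466 <1
  x=-2.184: |R|=0.60117 <1
  x=-1.627: |R|=0.27993 <1
  x=-1.415: |R|=0.14498 <1
  x=-3.506: |R|=1.21292 >1
  x=-3.470: |R|=1.19852 >1
  x=-3.330: |R|=1.14148 >1
Interval (-3.0000, 0).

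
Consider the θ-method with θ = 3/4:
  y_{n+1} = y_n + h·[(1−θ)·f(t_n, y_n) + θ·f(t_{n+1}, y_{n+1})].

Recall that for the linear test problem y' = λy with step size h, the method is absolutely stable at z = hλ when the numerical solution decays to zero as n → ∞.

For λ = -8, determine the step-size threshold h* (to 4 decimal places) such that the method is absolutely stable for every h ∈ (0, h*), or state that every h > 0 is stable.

Set f=λy, z=hλ:
  y_{n+1} = y_n + z·[1/4·y_n + 3/4·y_{n+1}] ⇒ (1 − 3/4z)y_{n+1} = (1 + 1/4z)y_n
  so R(z) = (1 + 1/4z)/(1 − 3/4z).

Find x<0 with |R(x)|<1.
x=-1.11: |R|=0.3943
x=-2: |R|=0.2000
x=-10: |R|=0.1765
x=-100: |R|=0.3158
θ=3/4≥1/2 ⇒ |1+1/4x|<|1−3/4x| ∀x<0 ⇒ interval (−∞,0).

(−∞, 0) — no finite endpoint. Any h>0 works for λ=-8.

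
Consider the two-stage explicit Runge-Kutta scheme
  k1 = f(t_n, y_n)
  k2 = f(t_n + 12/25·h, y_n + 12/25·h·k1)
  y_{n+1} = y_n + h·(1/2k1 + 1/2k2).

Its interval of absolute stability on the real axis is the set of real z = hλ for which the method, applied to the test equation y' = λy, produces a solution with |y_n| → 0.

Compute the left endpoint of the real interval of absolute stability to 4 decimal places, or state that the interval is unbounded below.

Set f=λy, z=hλ:
  k1=λy_n ⇒ h·k1=z·y_n;  k2=λ(1+12/25z)y_n ⇒ h·k2=z(1+12/25z)y_n
  y_{n+1}/y_n = 1 + 1/2z + 1/2z(1+12/25z) = 1 + z + 6/25z²
  ⇒ R(z) = 1 + z + 6/25z².

Boundary: |R(x)|=1, x<0.
x=-0.65: |R|=0.4514
R=1: x+6/25x²=0 ⇒ x=−25/6=-4.1667; min R=1−1/(4·6/25)=-0.0417>−1
Confirm numerically:
  x=-3.381: |R|=0.36248 <1
  x=-3.351: |R|=0.34401 <1
  x=-2.715: |R|=0.05409 <1
  x=-2.471: |R|=0.00560 <1
  x=-4.763: |R|=1.68168 >1
  x=-4.501: |R|=1.36116 >1
  x=-4.406: |R|=1.25308 >1
Stable set (-4.1667, 0).

left endpoint -4.1667.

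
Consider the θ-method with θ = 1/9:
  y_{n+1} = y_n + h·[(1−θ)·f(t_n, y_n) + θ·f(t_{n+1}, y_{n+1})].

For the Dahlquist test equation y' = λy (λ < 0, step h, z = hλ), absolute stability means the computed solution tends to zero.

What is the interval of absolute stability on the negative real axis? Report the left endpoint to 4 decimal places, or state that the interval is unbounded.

Test eqn y'=λy, z=hλ:
  y_{n+1} = y_n + z·[8/9·y_n + 1/9·y_{n+1}] ⇒ (1 − 1/9z)y_{n+1} = (1 + 8/9z)y_n
  Hence R(z) = (1 + 8/9z)/(1 − 1/9z).

Solve |R(x)|<1 on ℝ⁻.
x=-1.14: |R|=0.0118
R=−1: 1+8/9x = −1+1/9x ⇒ -7/9x=2 ⇒ x=2/(-7/9)=-2.5714
Confirm numerically:
  x=-2.472: |R|=0.93933 <1
  x=-2.373: |R|=0.87787 <1
  x=-2.029: |R|=0.65573 <1
  x=-2.995: |R|=1.24719 >1
  x=-2.898: |R|=1.19213 >1
  x=-2.892: |R|=1.18870 >1
Interval (-2.5714, 0).

(-2.5714, 0).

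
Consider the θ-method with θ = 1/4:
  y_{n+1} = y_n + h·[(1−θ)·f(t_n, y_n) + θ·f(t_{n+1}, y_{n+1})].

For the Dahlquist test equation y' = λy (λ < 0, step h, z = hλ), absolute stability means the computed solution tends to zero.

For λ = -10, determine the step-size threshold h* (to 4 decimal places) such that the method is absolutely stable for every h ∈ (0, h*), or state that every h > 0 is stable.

Set f=λy, z=hλ:
  y_{n+1} = y_n + z·[3/4·y_n + 1/4·y_{n+1}] ⇒ (1 − 1/4z)y_{n+1} = (1 + 3/4z)y_n
  so R(z) = (1 + 3/4z)/(1 − 1/4z).

Find x<0 with |R(x)|<1.
x=-1.44: |R|=0.0588
R=−1: 1+3/4x = −1+1/4x ⇒ -1/2x=2 ⇒ x=2/(-1/2)=-4.0000
Confirm numerically:
  x=-3.903: |R|=0.97545 <1
  x=-2.925: |R|=0.68953 <1
  x=-2.581: |R|=0.56876 <1
  x=-2.150: |R|=0.39837 <1
  x=-4.569: |R|=1.13280 >1
  x=-4.488: |R|=1.11499 >1
  x=-4.175: |R|=1.04281 >1
Stable set (-4.0000, 0).

(-4.0000,0); λ=-10 ⇒ h* = (4)/10 = 0.4000.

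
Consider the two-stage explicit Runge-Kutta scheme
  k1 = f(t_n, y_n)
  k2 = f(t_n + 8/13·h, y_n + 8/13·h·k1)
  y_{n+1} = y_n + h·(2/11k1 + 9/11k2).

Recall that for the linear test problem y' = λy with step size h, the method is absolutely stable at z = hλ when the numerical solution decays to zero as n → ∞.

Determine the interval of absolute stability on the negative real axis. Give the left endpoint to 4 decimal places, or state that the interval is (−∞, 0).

z∈(-1.9861,0).

On y'=λy, z=hλ:
  k1=λy_n ⇒ h·k1=z·y_n;  k2=λ(1+8/13z)y_n ⇒ h·k2=z(1+8/13z)y_n
  y_{n+1}/y_n = 1 + 2/11z + 9/11z(1+8/13z) = 1 + z + 72/143z²
  Hence R(z) = 1 + z + 72/143z².

Need |R(x)|<1, x<0.
x=-1.12: |R|=0.5116
R=1: x+72/143x²=0 ⇒ x=−143/72=-1.9861; min R=1−1/(4·72/143)=0.5035>−1
Confirm numerically:
  x=-1.615: |R|=0.69823 <1
  x=-1.314: |R|=0.55534 <1
  x=-1.113: |R|=0.51072 <1
  x=-2.439: |R|=1.55616 >1
  x=-2.383: |R|=1.47620 >1
  x=-2.022: |R|=1.03654 >1
Stable set (-1.9861, 0).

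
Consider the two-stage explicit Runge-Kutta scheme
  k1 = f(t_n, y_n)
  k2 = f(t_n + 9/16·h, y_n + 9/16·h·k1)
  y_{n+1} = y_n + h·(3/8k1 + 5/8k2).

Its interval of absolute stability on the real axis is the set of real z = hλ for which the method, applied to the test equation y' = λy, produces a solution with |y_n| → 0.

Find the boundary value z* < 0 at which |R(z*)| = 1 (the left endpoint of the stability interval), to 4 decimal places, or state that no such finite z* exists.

On y'=λy, z=hλ:
  k1=λy_n ⇒ h·k1=z·y_n;  k2=λ(1+9/16z)y_n ⇒ h·k2=z(1+9/16z)y_n
  y_{n+1}/y_n = 1 + 3/8z + 5/8z(1+9/16z) = 1 + z + 45/128z²
  so R(z) = 1 + z + 45/128z².

Boundary: |R(x)|=1, x<0.
x=-0.45: |R|=0.6212
R=1: x+45/128x²=0 ⇒ x=−128/45=-2.8444; min R=1−1/(4·45/128)=0.2889>−1
Confirm numerically:
  x=-2.773: |R|=0.93035 <1
  x=-2.331: |R|=0.57924 <1
  x=-1.319: |R|=0.29263 <1
  x=-3.318: |R|=1.55240 >1
  x=-3.227: |R|=1.43401 >1
Stable set (-2.8444, 0).

z* = -2.8444.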